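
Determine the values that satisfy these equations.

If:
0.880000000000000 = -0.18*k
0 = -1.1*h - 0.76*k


Then:
h = 3.38
k = -4.89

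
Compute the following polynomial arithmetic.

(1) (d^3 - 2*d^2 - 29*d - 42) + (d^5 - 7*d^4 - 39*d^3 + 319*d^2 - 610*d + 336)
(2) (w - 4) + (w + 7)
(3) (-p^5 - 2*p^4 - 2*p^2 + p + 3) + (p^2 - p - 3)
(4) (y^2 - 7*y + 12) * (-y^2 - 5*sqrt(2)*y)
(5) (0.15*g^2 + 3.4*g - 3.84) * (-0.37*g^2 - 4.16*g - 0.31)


(1) = d^5 - 7*d^4 - 38*d^3 + 317*d^2 - 639*d + 294
(2) = 2*w + 3
(3) = -p^5 - 2*p^4 - p^2
(4) = -y^4 - 5*sqrt(2)*y^3 + 7*y^3 - 12*y^2 + 35*sqrt(2)*y^2 - 60*sqrt(2)*y
(5) = -0.0555*g^4 - 1.882*g^3 - 12.7697*g^2 + 14.9204*g + 1.1904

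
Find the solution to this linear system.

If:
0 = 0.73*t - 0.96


Then:
t = 1.32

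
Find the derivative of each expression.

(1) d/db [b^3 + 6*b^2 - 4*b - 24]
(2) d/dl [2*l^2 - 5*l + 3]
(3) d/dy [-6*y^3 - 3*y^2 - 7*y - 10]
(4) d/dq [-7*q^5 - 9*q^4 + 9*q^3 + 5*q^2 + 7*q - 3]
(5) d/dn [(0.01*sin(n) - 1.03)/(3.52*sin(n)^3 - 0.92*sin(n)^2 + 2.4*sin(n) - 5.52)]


(1) = 3*b^2 + 12*b - 4
(2) = 4*l - 5
(3) = -18*y^2 - 6*y - 7
(4) = -35*q^4 - 36*q^3 + 27*q^2 + 10*q + 7
(5) = (-0.0704*sin(n)^3 + 10.886*sin(n)^2 - 1.8952*sin(n) + 2.4168)*cos(n)/(12.3904*sin(n)^6 - 6.4768*sin(n)^5 + 17.7424*sin(n)^4 - 43.2768*sin(n)^3 + 15.9168*sin(n)^2 - 26.496*sin(n) + 30.4704)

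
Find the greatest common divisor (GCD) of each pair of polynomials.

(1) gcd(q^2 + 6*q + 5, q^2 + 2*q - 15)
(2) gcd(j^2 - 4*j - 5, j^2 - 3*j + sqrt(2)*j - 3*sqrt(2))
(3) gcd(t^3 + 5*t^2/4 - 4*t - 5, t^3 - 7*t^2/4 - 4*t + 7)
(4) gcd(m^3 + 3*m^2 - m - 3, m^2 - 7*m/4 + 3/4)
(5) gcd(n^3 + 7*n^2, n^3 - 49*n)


(1) = gcd((q + 1)*(q + 5), (q - 3)*(q + 5)) = q + 5
(2) = gcd((j - 5)*(j + 1), (j - 3)*(j + sqrt(2))) = 1
(3) = gcd((t - 2)*(t + 5/4)*(t + 2), (t - 2)*(t - 7/4)*(t + 2)) = t^2 - 4
(4) = m - 1
(5) = gcd(n^2*(n + 7), n*(n - 7)*(n + 7)) = n^2 + 7*n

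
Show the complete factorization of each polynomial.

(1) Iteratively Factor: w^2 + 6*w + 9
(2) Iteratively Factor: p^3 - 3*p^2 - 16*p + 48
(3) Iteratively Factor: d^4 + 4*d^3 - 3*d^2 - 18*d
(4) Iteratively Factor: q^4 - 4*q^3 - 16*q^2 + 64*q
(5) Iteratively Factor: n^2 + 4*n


(1) = (w + 3)*(w + 3)
(2) = (p - 3)*(p^2 - 16) = (p - 4)*(p - 3)*(p + 4)
(3) = (d - 2)*(d^3 + 6*d^2 + 9*d) = d*(d - 2)*(d^2 + 6*d + 9) = d*(d - 2)*(d + 3)*(d + 3)
(4) = (q)*(q^3 - 4*q^2 - 16*q + 64) = q*(q - 4)*(q^2 - 16) = q*(q - 4)^2*(q + 4)
(5) = (n + 4)*(n)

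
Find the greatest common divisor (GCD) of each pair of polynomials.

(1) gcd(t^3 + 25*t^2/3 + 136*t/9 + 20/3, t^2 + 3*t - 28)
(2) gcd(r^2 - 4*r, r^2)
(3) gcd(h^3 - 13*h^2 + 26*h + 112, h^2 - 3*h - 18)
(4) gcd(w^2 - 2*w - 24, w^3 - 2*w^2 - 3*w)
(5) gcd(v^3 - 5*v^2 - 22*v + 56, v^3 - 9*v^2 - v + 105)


(1) = gcd((t + 2/3)*(t + 5/3)*(t + 6), (t - 4)*(t + 7)) = 1
(2) = r
(3) = 1
(4) = 1
(5) = v - 7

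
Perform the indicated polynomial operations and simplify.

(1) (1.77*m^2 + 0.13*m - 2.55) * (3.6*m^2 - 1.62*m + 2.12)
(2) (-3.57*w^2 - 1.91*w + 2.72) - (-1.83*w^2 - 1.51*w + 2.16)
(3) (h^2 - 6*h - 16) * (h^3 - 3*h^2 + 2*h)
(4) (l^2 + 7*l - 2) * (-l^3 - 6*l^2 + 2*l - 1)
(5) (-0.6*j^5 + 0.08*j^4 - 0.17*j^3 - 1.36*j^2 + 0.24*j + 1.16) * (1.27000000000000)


(1) = 6.372*m^4 - 2.3994*m^3 - 5.6382*m^2 + 4.4066*m - 5.406
(2) = -1.74*w^2 - 0.4*w + 0.56
(3) = h^5 - 9*h^4 + 4*h^3 + 36*h^2 - 32*h
(4) = -l^5 - 13*l^4 - 38*l^3 + 25*l^2 - 11*l + 2
(5) = -0.762*j^5 + 0.1016*j^4 - 0.2159*j^3 - 1.7272*j^2 + 0.3048*j + 1.4732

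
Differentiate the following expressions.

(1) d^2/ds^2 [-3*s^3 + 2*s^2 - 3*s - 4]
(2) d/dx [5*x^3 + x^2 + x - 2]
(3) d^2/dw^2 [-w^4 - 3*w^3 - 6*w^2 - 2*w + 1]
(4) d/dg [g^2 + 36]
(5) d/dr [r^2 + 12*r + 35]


(1) = 4 - 18*s
(2) = 15*x^2 + 2*x + 1
(3) = -12*w^2 - 18*w - 12
(4) = 2*g
(5) = 2*r + 12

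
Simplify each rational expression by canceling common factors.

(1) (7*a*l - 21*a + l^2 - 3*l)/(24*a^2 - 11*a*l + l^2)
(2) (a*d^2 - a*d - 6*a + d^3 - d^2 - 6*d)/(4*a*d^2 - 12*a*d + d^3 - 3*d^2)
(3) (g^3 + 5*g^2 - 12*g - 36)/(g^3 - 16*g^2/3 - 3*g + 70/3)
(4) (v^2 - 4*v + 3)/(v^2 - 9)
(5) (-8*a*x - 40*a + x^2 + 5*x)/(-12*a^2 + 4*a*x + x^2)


(1) = (7*a*l - 21*a + l^2 - 3*l)/(24*a^2 - 11*a*l + l^2)
(2) = (a*d + 2*a + d^2 + 2*d)/(4*a*d + d^2)
(3) = (3*g^2 + 9*g - 54)/(3*g^2 - 22*g + 35)
(4) = (v - 1)/(v + 3)
(5) = (-8*a*x - 40*a + x^2 + 5*x)/(-12*a^2 + 4*a*x + x^2)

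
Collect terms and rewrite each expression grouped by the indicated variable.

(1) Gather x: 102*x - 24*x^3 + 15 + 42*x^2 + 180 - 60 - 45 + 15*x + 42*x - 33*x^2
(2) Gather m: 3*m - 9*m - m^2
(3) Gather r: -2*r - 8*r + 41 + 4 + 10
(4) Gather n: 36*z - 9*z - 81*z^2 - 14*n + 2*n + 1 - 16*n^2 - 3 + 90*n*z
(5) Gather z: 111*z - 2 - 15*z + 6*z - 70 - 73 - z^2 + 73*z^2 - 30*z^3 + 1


(1) = -24*x^3 + 9*x^2 + 159*x + 90
(2) = -m^2 - 6*m
(3) = 55 - 10*r
(4) = -16*n^2 + n*(90*z - 12) - 81*z^2 + 27*z - 2
(5) = -30*z^3 + 72*z^2 + 102*z - 144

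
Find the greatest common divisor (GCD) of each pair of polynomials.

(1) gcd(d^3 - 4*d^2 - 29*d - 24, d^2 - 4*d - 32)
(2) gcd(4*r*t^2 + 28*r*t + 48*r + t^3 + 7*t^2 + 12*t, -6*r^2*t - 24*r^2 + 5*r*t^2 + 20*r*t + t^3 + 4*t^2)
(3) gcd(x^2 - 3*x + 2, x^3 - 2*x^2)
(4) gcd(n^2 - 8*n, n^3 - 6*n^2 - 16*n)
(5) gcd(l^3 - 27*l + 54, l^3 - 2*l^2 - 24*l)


(1) = gcd((d - 8)*(d + 1)*(d + 3), (d - 8)*(d + 4)) = d - 8
(2) = gcd((4*r + t)*(t + 3)*(t + 4), (-r + t)*(6*r + t)*(t + 4)) = t + 4
(3) = x - 2
(4) = gcd(n*(n - 8), n*(n - 8)*(n + 2)) = n^2 - 8*n
(5) = gcd((l - 3)^2*(l + 6), l*(l - 6)*(l + 4)) = 1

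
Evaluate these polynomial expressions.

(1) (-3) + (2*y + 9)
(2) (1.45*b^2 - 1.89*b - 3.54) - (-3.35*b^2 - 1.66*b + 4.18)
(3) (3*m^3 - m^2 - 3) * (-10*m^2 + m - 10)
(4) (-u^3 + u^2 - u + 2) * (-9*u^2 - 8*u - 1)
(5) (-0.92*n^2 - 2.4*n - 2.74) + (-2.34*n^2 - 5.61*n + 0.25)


(1) = 2*y + 6
(2) = 4.8*b^2 - 0.23*b - 7.72
(3) = -30*m^5 + 13*m^4 - 31*m^3 + 40*m^2 - 3*m + 30
(4) = 9*u^5 - u^4 + 2*u^3 - 11*u^2 - 15*u - 2
(5) = -3.26*n^2 - 8.01*n - 2.49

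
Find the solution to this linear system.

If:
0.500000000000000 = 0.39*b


Then:
b = 1.28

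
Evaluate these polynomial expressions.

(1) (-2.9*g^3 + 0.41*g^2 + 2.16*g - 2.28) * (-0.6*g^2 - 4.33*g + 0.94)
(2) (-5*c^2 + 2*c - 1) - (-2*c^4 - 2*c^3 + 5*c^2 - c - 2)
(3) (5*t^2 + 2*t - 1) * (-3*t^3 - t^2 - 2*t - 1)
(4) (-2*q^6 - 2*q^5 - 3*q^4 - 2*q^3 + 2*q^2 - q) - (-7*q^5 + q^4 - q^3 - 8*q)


(1) = 1.74*g^5 + 12.311*g^4 - 5.7973*g^3 - 7.5994*g^2 + 11.9028*g - 2.1432
(2) = 2*c^4 + 2*c^3 - 10*c^2 + 3*c + 1
(3) = -15*t^5 - 11*t^4 - 9*t^3 - 8*t^2 + 1
(4) = -2*q^6 + 5*q^5 - 4*q^4 - q^3 + 2*q^2 + 7*q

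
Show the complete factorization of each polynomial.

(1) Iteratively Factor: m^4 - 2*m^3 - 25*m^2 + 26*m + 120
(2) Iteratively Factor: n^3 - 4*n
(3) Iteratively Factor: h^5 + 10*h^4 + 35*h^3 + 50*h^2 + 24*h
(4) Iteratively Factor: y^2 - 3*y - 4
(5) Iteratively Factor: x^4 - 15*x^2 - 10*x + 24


(1) = (m + 4)*(m^3 - 6*m^2 - m + 30) = (m + 2)*(m + 4)*(m^2 - 8*m + 15) = (m - 5)*(m + 2)*(m + 4)*(m - 3)
(2) = (n + 2)*(n^2 - 2*n) = (n - 2)*(n + 2)*(n)
(3) = (h)*(h^4 + 10*h^3 + 35*h^2 + 50*h + 24) = h*(h + 3)*(h^3 + 7*h^2 + 14*h + 8) = h*(h + 2)*(h + 3)*(h^2 + 5*h + 4) = h*(h + 2)*(h + 3)*(h + 4)*(h + 1)
(4) = (y + 1)*(y - 4)
(5) = (x + 2)*(x^3 - 2*x^2 - 11*x + 12) = (x + 2)*(x + 3)*(x^2 - 5*x + 4) = (x - 1)*(x + 2)*(x + 3)*(x - 4)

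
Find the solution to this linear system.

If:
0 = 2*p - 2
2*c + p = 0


Then:
c = -1/2
p = 1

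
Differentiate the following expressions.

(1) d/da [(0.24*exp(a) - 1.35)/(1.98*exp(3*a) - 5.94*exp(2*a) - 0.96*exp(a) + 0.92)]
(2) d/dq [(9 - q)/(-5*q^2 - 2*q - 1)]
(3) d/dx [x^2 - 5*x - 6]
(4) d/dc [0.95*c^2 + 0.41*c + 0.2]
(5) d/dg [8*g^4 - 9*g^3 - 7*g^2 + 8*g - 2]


(1) = (-0.9504*exp(3*a) + 9.4446*exp(2*a) - 16.038*exp(a) - 1.0752)*exp(a)/(3.9204*exp(6*a) - 23.5224*exp(5*a) + 31.482*exp(4*a) + 15.048*exp(3*a) - 10.008*exp(2*a) - 1.7664*exp(a) + 0.8464)
(2) = (-5*q^2 + 90*q + 19)/(25*q^4 + 20*q^3 + 14*q^2 + 4*q + 1)
(3) = 2*x - 5
(4) = 1.9*c + 0.41
(5) = 32*g^3 - 27*g^2 - 14*g + 8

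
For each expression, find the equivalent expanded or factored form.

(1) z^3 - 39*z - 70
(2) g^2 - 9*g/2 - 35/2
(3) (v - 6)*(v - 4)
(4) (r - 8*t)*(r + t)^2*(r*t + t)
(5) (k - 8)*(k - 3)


(1) = (z - 7)*(z + 2)*(z + 5)
(2) = (g - 7)*(g + 5/2)
(3) = v^2 - 10*v + 24
(4) = r^4*t - 6*r^3*t^2 + r^3*t - 15*r^2*t^3 - 6*r^2*t^2 - 8*r*t^4 - 15*r*t^3 - 8*t^4
(5) = k^2 - 11*k + 24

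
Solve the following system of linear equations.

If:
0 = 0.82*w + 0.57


Then:
w = -0.70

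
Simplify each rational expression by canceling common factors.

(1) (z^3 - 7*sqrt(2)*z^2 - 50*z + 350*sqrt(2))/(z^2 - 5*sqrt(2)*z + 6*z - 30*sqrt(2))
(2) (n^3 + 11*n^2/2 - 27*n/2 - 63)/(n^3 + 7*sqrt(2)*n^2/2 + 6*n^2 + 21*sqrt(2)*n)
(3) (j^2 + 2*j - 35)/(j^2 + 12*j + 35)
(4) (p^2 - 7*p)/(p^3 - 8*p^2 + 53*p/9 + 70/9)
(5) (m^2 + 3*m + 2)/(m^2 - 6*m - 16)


(1) = (z^2 - 2*sqrt(2)*z - 70)/(z + 6)
(2) = (4*n^2 - 2*n - 42)/(4*n^2 + 14*sqrt(2)*n)
(3) = (j - 5)/(j + 5)
(4) = 9*p/(9*p^2 - 9*p - 10)
(5) = (m + 1)/(m - 8)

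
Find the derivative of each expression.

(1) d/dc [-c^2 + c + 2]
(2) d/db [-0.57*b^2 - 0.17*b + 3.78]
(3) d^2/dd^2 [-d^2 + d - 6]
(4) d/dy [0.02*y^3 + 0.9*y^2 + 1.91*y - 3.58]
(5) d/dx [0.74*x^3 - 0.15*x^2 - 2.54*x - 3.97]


(1) = 1 - 2*c
(2) = -1.14*b - 0.17
(3) = -2
(4) = 0.06*y^2 + 1.8*y + 1.91
(5) = 2.22*x^2 - 0.3*x - 2.54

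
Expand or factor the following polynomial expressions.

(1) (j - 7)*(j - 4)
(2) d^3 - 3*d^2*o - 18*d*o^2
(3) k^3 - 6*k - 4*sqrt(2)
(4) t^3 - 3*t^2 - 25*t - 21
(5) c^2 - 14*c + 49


(1) = j^2 - 11*j + 28
(2) = d*(d - 6*o)*(d + 3*o)
(3) = (k - 2*sqrt(2))*(k + sqrt(2))^2
(4) = (t - 7)*(t + 1)*(t + 3)
(5) = (c - 7)^2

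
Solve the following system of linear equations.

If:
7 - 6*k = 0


Then:
k = 7/6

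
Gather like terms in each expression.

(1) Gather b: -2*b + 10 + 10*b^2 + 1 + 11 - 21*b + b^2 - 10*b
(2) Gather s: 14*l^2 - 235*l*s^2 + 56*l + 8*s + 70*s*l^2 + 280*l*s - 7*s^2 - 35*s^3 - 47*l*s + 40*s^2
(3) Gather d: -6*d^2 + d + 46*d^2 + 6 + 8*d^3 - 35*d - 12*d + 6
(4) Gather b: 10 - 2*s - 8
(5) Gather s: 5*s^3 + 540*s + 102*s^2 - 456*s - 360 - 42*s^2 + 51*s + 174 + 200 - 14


(1) = 11*b^2 - 33*b + 22
(2) = 14*l^2 + 56*l - 35*s^3 + s^2*(33 - 235*l) + s*(70*l^2 + 233*l + 8)
(3) = 8*d^3 + 40*d^2 - 46*d + 12
(4) = 2 - 2*s
(5) = 5*s^3 + 60*s^2 + 135*s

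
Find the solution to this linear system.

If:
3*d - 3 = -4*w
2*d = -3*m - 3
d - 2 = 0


Then:
d = 2
m = -7/3
w = -3/4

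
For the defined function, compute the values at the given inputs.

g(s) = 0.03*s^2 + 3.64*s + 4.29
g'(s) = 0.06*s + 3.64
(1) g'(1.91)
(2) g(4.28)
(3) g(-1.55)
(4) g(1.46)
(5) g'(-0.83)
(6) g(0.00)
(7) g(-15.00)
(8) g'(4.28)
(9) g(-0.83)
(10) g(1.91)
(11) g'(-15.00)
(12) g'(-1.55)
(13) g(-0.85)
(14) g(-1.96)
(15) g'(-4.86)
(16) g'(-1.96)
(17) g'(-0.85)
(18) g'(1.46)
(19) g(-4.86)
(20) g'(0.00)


(1) = 3.75
(2) = 20.42
(3) = -1.28
(4) = 9.67
(5) = 3.59
(6) = 4.29
(7) = -43.56
(8) = 3.90
(9) = 1.29
(10) = 11.35
(11) = 2.74
(12) = 3.55
(13) = 1.22
(14) = -2.73
(15) = 3.35
(16) = 3.52
(17) = 3.59
(18) = 3.73
(19) = -12.69
(20) = 3.64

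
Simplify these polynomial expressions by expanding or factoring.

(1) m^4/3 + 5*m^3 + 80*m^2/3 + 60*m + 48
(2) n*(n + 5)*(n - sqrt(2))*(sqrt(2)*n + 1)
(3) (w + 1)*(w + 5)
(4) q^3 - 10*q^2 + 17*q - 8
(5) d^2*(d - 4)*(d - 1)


(1) = (m/3 + 1)*(m + 2)*(m + 4)*(m + 6)
(2) = sqrt(2)*n^4 - n^3 + 5*sqrt(2)*n^3 - 5*n^2 - sqrt(2)*n^2 - 5*sqrt(2)*n
(3) = w^2 + 6*w + 5
(4) = (q - 8)*(q - 1)^2
(5) = d^4 - 5*d^3 + 4*d^2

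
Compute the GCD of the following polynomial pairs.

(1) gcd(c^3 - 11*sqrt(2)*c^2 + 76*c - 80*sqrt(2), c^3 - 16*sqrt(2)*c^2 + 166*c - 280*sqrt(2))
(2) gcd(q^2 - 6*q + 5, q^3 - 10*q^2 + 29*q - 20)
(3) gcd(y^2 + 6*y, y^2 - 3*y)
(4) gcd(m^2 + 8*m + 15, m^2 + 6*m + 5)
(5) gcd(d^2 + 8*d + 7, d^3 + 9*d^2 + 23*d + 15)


(1) = gcd((c - 5*sqrt(2))*(c - 4*sqrt(2))*(c - 2*sqrt(2)), (c - 7*sqrt(2))*(c - 5*sqrt(2))*(c - 4*sqrt(2))) = c^2 - 9*sqrt(2)*c + 40
(2) = gcd((q - 5)*(q - 1), (q - 5)*(q - 4)*(q - 1)) = q^2 - 6*q + 5
(3) = y
(4) = gcd((m + 3)*(m + 5), (m + 1)*(m + 5)) = m + 5
(5) = gcd((d + 1)*(d + 7), (d + 1)*(d + 3)*(d + 5)) = d + 1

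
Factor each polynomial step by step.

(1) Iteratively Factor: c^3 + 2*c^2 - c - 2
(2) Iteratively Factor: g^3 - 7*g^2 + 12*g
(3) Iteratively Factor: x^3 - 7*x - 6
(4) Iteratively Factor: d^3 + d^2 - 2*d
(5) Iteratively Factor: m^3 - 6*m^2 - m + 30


(1) = (c + 2)*(c^2 - 1) = (c + 1)*(c + 2)*(c - 1)
(2) = (g)*(g^2 - 7*g + 12) = g*(g - 3)*(g - 4)
(3) = (x + 2)*(x^2 - 2*x - 3) = (x - 3)*(x + 2)*(x + 1)
(4) = (d)*(d^2 + d - 2) = d*(d + 2)*(d - 1)
(5) = (m - 5)*(m^2 - m - 6) = (m - 5)*(m - 3)*(m + 2)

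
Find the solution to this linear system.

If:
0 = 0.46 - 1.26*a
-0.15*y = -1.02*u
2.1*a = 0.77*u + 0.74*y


Then:
a = 0.37
u = 0.13
y = 0.90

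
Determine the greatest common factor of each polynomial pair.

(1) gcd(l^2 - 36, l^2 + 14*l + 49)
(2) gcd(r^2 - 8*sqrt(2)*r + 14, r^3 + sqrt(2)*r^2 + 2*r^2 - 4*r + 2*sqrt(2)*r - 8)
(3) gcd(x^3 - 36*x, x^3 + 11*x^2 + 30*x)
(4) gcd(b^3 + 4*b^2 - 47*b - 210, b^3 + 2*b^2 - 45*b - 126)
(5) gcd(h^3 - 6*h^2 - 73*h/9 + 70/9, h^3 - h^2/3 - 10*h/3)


(1) = 1
(2) = r - sqrt(2)
(3) = gcd(x*(x - 6)*(x + 6), x*(x + 5)*(x + 6)) = x^2 + 6*x
(4) = gcd((b - 7)*(b + 5)*(b + 6), (b - 7)*(b + 3)*(b + 6)) = b^2 - b - 42
(5) = gcd((h - 7)*(h - 2/3)*(h + 5/3), h*(h - 2)*(h + 5/3)) = h + 5/3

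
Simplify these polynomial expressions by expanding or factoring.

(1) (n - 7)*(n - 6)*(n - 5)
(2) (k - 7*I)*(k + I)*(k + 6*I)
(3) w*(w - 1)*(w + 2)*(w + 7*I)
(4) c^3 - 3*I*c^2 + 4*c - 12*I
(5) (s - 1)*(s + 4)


(1) = n^3 - 18*n^2 + 107*n - 210
(2) = k^3 + 43*k + 42*I
(3) = w^4 + w^3 + 7*I*w^3 - 2*w^2 + 7*I*w^2 - 14*I*w
(4) = (c - 3*I)*(c - 2*I)*(c + 2*I)
(5) = s^2 + 3*s - 4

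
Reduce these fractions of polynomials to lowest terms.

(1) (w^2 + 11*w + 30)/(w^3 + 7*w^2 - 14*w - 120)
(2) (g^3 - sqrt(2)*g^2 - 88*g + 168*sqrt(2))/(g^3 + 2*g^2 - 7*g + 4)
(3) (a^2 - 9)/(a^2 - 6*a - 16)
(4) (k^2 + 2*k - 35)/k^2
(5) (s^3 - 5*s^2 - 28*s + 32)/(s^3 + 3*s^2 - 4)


(1) = 1/(w - 4)
(2) = (g^3 - sqrt(2)*g^2 - 88*g + 168*sqrt(2))/(g^3 + 2*g^2 - 7*g + 4)
(3) = (a^2 - 9)/(a^2 - 6*a - 16)
(4) = (k^2 + 2*k - 35)/k^2
(5) = (s^2 - 4*s - 32)/(s^2 + 4*s + 4)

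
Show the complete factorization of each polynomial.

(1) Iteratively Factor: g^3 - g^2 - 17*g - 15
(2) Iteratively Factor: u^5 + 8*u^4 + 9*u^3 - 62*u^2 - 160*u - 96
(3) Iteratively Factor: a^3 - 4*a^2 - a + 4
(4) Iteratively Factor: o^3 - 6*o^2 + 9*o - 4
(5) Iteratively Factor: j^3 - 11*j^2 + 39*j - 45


(1) = (g + 3)*(g^2 - 4*g - 5) = (g + 1)*(g + 3)*(g - 5)
(2) = (u + 4)*(u^4 + 4*u^3 - 7*u^2 - 34*u - 24) = (u + 2)*(u + 4)*(u^3 + 2*u^2 - 11*u - 12) = (u - 3)*(u + 2)*(u + 4)*(u^2 + 5*u + 4) = (u - 3)*(u + 2)*(u + 4)^2*(u + 1)
(3) = (a - 4)*(a^2 - 1) = (a - 4)*(a - 1)*(a + 1)
(4) = (o - 1)*(o^2 - 5*o + 4) = (o - 4)*(o - 1)*(o - 1)
(5) = (j - 3)*(j^2 - 8*j + 15) = (j - 3)^2*(j - 5)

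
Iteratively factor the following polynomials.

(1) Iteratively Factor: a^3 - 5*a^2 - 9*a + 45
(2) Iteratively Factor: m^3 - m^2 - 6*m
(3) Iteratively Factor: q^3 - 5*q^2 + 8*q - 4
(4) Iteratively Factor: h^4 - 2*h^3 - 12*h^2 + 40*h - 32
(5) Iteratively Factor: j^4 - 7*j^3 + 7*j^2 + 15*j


(1) = (a + 3)*(a^2 - 8*a + 15) = (a - 5)*(a + 3)*(a - 3)
(2) = (m - 3)*(m^2 + 2*m) = m*(m - 3)*(m + 2)
(3) = (q - 1)*(q^2 - 4*q + 4) = (q - 2)*(q - 1)*(q - 2)
(4) = (h + 4)*(h^3 - 6*h^2 + 12*h - 8) = (h - 2)*(h + 4)*(h^2 - 4*h + 4) = (h - 2)^2*(h + 4)*(h - 2)
(5) = (j - 3)*(j^3 - 4*j^2 - 5*j) = j*(j - 3)*(j^2 - 4*j - 5) = j*(j - 5)*(j - 3)*(j + 1)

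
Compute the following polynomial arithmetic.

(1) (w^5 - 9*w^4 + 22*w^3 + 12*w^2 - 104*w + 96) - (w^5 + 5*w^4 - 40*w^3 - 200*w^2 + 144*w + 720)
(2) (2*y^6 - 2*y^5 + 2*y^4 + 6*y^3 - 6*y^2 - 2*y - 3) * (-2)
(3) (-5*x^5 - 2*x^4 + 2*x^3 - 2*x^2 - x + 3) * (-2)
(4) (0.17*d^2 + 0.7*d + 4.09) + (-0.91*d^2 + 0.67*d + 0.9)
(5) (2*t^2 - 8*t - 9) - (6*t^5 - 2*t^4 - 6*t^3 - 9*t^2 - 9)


(1) = -14*w^4 + 62*w^3 + 212*w^2 - 248*w - 624
(2) = -4*y^6 + 4*y^5 - 4*y^4 - 12*y^3 + 12*y^2 + 4*y + 6
(3) = 10*x^5 + 4*x^4 - 4*x^3 + 4*x^2 + 2*x - 6
(4) = -0.74*d^2 + 1.37*d + 4.99
(5) = -6*t^5 + 2*t^4 + 6*t^3 + 11*t^2 - 8*t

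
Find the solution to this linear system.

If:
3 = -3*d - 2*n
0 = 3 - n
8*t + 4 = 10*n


Then:
d = -3
n = 3
t = 13/4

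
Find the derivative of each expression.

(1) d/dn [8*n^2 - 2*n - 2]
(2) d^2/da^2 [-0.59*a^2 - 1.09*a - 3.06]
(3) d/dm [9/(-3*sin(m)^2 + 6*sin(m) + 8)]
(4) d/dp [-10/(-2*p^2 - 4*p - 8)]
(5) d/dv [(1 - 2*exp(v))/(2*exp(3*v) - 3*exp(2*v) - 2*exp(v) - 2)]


(1) = 16*n - 2
(2) = -1.18000000000000
(3) = 54*(sin(m) - 1)*cos(m)/(-3*sin(m)^2 + 6*sin(m) + 8)^2
(4) = 10*(-p - 1)/(p^2 + 2*p + 4)^2
(5) = (8*exp(3*v) - 12*exp(2*v) + 6*exp(v) + 6)*exp(v)/(4*exp(6*v) - 12*exp(5*v) + exp(4*v) + 4*exp(3*v) + 16*exp(2*v) + 8*exp(v) + 4)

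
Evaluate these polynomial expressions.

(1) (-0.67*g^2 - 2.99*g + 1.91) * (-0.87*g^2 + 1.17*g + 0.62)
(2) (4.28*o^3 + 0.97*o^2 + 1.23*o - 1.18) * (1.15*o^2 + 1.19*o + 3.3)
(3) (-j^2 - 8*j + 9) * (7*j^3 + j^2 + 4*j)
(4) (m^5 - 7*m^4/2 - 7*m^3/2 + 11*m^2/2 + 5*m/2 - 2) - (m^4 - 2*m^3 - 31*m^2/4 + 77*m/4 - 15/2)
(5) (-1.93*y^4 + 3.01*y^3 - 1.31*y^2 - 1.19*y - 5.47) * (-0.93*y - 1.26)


(1) = 0.5829*g^4 + 1.8174*g^3 - 5.5754*g^2 + 0.3809*g + 1.1842
(2) = 4.922*o^5 + 6.2087*o^4 + 16.6928*o^3 + 3.3077*o^2 + 2.6548*o - 3.894
(3) = -7*j^5 - 57*j^4 + 51*j^3 - 23*j^2 + 36*j
(4) = m^5 - 9*m^4/2 - 3*m^3/2 + 53*m^2/4 - 67*m/4 + 11/2
(5) = 1.7949*y^5 - 0.3675*y^4 - 2.5743*y^3 + 2.7573*y^2 + 6.5865*y + 6.8922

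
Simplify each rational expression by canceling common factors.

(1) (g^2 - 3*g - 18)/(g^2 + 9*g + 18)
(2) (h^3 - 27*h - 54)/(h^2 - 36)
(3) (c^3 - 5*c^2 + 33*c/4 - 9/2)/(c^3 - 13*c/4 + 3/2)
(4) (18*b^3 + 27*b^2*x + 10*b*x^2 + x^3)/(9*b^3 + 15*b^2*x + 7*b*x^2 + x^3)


(1) = (g - 6)/(g + 6)
(2) = (h^2 + 6*h + 9)/(h + 6)
(3) = (2*c^2 - 7*c + 6)/(2*c^2 + 3*c - 2)
(4) = (6*b + x)/(3*b + x)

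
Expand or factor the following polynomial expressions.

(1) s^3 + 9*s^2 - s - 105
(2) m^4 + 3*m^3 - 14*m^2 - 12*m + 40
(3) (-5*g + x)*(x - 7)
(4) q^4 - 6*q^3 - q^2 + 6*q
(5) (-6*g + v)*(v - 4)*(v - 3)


(1) = (s - 3)*(s + 5)*(s + 7)
(2) = (m - 2)^2*(m + 2)*(m + 5)
(3) = -5*g*x + 35*g + x^2 - 7*x
(4) = q*(q - 6)*(q - 1)*(q + 1)
(5) = -6*g*v^2 + 42*g*v - 72*g + v^3 - 7*v^2 + 12*v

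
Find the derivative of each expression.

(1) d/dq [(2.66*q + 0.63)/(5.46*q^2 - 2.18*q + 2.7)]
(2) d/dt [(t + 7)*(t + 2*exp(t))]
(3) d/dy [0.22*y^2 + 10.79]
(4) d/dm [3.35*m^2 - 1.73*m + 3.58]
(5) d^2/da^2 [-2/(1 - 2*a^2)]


(1) = (-14.5236*q^2 - 6.8796*q + 8.5554)/(29.8116*q^4 - 23.8056*q^3 + 34.2364*q^2 - 11.772*q + 7.29)
(2) = t + (t + 7)*(2*exp(t) + 1) + 2*exp(t)
(3) = 0.44*y
(4) = 6.7*m - 1.73
(5) = 8*(6*a^2 + 1)/(2*a^2 - 1)^3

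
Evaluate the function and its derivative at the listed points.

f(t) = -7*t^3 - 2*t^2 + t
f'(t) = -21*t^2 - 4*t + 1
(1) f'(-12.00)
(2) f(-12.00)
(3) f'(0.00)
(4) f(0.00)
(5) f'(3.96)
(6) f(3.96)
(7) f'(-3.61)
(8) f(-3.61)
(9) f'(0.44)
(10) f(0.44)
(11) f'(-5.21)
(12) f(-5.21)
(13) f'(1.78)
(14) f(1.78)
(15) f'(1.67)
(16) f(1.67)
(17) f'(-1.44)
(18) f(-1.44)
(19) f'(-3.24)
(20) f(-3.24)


(1) = -2975.00
(2) = 11796.00
(3) = 1.00
(4) = 0.00
(5) = -344.15
(6) = -462.10
(7) = -258.23
(8) = 299.65
(9) = -4.83
(10) = -0.54
(11) = -548.19
(12) = 930.45
(13) = -72.66
(14) = -44.04
(15) = -64.25
(16) = -36.51
(17) = -36.79
(18) = 15.31
(19) = -206.49
(20) = 213.85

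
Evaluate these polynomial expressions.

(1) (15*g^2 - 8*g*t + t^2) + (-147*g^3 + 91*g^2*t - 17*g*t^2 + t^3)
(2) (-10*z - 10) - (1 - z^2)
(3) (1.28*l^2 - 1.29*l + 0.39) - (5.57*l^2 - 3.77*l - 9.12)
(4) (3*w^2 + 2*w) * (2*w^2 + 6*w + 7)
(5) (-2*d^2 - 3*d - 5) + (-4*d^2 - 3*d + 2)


(1) = -147*g^3 + 91*g^2*t + 15*g^2 - 17*g*t^2 - 8*g*t + t^3 + t^2
(2) = z^2 - 10*z - 11
(3) = -4.29*l^2 + 2.48*l + 9.51
(4) = 6*w^4 + 22*w^3 + 33*w^2 + 14*w
(5) = -6*d^2 - 6*d - 3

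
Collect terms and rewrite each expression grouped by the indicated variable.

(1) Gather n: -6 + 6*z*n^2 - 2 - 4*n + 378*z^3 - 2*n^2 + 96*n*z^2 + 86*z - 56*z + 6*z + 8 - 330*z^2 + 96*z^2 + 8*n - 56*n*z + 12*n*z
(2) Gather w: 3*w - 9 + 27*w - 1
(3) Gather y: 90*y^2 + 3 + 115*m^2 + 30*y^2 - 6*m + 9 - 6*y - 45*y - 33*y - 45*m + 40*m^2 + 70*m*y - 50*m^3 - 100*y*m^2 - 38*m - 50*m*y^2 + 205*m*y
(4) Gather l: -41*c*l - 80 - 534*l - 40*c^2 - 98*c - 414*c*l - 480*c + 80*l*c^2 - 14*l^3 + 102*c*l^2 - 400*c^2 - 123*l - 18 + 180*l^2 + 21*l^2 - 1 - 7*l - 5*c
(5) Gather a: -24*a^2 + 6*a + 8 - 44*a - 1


(1) = n^2*(6*z - 2) + n*(96*z^2 - 44*z + 4) + 378*z^3 - 234*z^2 + 36*z
(2) = 30*w - 10
(3) = -50*m^3 + 155*m^2 - 89*m + y^2*(120 - 50*m) + y*(-100*m^2 + 275*m - 84) + 12
(4) = -440*c^2 - 583*c - 14*l^3 + l^2*(102*c + 201) + l*(80*c^2 - 455*c - 664) - 99
(5) = -24*a^2 - 38*a + 7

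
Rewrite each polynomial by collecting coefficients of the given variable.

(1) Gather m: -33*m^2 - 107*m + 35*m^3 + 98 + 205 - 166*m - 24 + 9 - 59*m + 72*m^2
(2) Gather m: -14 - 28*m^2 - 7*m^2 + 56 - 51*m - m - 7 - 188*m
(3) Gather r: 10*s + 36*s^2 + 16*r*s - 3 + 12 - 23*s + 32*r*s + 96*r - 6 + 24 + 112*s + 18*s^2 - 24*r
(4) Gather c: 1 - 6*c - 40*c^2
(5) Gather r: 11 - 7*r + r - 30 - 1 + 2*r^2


(1) = 35*m^3 + 39*m^2 - 332*m + 288
(2) = -35*m^2 - 240*m + 35
(3) = r*(48*s + 72) + 54*s^2 + 99*s + 27
(4) = -40*c^2 - 6*c + 1
(5) = 2*r^2 - 6*r - 20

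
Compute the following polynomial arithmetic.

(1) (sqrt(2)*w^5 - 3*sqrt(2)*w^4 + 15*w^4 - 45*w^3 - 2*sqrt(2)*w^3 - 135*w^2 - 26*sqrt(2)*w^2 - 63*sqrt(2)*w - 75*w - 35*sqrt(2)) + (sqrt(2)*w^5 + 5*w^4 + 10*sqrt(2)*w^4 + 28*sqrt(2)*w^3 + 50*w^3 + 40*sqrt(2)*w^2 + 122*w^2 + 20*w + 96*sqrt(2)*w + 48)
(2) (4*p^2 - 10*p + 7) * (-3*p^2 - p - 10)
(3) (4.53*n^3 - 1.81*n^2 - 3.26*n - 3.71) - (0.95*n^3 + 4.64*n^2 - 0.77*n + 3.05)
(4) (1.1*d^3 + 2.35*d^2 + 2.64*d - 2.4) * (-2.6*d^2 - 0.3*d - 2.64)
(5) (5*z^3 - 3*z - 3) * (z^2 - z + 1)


(1) = 2*sqrt(2)*w^5 + 7*sqrt(2)*w^4 + 20*w^4 + 5*w^3 + 26*sqrt(2)*w^3 - 13*w^2 + 14*sqrt(2)*w^2 - 55*w + 33*sqrt(2)*w - 35*sqrt(2) + 48
(2) = -12*p^4 + 26*p^3 - 51*p^2 + 93*p - 70
(3) = 3.58*n^3 - 6.45*n^2 - 2.49*n - 6.76
(4) = -2.86*d^5 - 6.44*d^4 - 10.473*d^3 - 0.756*d^2 - 6.2496*d + 6.336
(5) = 5*z^5 - 5*z^4 + 2*z^3 - 3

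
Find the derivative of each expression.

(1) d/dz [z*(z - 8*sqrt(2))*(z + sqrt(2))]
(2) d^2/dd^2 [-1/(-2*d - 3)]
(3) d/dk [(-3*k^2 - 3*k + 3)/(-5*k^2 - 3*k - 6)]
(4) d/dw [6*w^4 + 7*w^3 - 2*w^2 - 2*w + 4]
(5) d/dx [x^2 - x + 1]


(1) = 3*z^2 - 14*sqrt(2)*z - 16
(2) = 8/(2*d + 3)^3
(3) = 3*(-2*k^2 + 22*k + 9)/(25*k^4 + 30*k^3 + 69*k^2 + 36*k + 36)
(4) = 24*w^3 + 21*w^2 - 4*w - 2
(5) = 2*x - 1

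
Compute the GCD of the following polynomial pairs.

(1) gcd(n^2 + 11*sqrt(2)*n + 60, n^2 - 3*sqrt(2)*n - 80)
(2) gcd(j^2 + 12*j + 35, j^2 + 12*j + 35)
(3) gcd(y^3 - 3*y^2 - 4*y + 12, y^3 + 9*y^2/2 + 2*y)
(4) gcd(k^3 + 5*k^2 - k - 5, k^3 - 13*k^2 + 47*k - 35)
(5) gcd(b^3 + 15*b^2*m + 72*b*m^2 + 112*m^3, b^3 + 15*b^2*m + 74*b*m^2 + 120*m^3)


(1) = n + 5*sqrt(2)
(2) = j^2 + 12*j + 35
(3) = 1
(4) = gcd((k - 1)*(k + 1)*(k + 5), (k - 7)*(k - 5)*(k - 1)) = k - 1
(5) = b + 4*m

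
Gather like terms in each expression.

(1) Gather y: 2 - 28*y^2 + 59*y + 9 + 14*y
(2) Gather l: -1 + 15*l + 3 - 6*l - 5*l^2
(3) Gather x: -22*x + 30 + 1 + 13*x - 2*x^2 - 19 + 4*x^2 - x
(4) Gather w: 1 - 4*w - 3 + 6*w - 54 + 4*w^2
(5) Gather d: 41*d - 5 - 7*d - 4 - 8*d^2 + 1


(1) = -28*y^2 + 73*y + 11
(2) = -5*l^2 + 9*l + 2
(3) = 2*x^2 - 10*x + 12
(4) = 4*w^2 + 2*w - 56
(5) = -8*d^2 + 34*d - 8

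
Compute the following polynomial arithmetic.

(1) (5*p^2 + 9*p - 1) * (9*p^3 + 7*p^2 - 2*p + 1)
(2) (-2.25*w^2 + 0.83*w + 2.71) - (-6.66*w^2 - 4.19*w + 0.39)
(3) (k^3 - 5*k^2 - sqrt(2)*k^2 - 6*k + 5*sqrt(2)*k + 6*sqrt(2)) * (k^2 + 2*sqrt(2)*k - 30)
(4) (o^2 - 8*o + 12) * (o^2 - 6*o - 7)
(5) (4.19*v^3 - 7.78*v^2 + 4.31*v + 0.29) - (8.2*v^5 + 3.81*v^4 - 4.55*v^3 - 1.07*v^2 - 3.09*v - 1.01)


(1) = 45*p^5 + 116*p^4 + 44*p^3 - 20*p^2 + 11*p - 1
(2) = 4.41*w^2 + 5.02*w + 2.32
(3) = k^5 - 5*k^4 + sqrt(2)*k^4 - 40*k^3 - 5*sqrt(2)*k^3 + 24*sqrt(2)*k^2 + 170*k^2 - 150*sqrt(2)*k + 204*k - 180*sqrt(2)
(4) = o^4 - 14*o^3 + 53*o^2 - 16*o - 84
(5) = -8.2*v^5 - 3.81*v^4 + 8.74*v^3 - 6.71*v^2 + 7.4*v + 1.3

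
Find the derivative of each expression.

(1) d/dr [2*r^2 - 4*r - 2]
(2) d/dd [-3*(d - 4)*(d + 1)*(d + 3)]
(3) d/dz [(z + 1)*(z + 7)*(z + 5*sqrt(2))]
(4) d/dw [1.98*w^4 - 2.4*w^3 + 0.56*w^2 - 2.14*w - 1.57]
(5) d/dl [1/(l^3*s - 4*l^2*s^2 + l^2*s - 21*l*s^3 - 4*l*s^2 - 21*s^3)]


(1) = 4*r - 4
(2) = 39 - 9*d^2
(3) = 3*z^2 + 10*sqrt(2)*z + 16*z + 7 + 40*sqrt(2)
(4) = 7.92*w^3 - 7.2*w^2 + 1.12*w - 2.14
(5) = (-3*l^2 + 8*l*s - 2*l + 21*s^2 + 4*s)/(s*(-l^3 + 4*l^2*s - l^2 + 21*l*s^2 + 4*l*s + 21*s^2)^2)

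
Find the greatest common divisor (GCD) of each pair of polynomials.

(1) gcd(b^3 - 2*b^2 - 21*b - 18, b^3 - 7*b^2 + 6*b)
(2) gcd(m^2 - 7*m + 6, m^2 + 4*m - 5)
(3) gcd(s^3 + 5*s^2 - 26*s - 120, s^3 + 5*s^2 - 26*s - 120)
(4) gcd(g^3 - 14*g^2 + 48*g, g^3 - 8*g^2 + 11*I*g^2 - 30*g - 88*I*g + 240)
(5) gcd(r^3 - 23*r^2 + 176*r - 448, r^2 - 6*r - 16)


(1) = gcd((b - 6)*(b + 1)*(b + 3), b*(b - 6)*(b - 1)) = b - 6
(2) = m - 1
(3) = s^3 + 5*s^2 - 26*s - 120
(4) = g - 8
(5) = r - 8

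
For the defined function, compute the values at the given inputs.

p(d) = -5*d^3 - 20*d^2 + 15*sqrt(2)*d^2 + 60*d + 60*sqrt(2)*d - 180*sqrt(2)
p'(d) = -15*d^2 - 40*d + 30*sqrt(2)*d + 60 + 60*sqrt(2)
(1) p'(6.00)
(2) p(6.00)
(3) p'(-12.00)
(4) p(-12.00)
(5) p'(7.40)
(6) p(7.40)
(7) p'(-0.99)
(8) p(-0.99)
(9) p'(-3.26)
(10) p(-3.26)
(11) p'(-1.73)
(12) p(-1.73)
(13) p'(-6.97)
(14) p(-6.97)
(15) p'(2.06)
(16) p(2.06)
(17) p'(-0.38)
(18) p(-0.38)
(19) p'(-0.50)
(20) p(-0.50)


(1) = -380.59
(2) = -421.77
(3) = -2044.26
(4) = 6821.91
(5) = -658.59
(6) = -1142.33
(7) = 127.75
(8) = -391.92
(9) = -22.47
(10) = -540.66
(11) = 95.76
(12) = -475.63
(13) = -600.77
(14) = 487.80
(15) = 86.20
(16) = 5.28
(17) = 141.76
(18) = -309.15
(19) = 139.89
(20) = -326.06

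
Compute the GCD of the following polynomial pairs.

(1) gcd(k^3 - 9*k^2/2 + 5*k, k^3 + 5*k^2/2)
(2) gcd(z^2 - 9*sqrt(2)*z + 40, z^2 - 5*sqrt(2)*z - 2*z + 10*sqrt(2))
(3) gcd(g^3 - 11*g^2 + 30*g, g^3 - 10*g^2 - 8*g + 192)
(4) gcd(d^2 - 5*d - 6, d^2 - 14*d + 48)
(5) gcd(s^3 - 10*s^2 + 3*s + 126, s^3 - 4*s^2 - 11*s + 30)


(1) = k
(2) = gcd((z - 5*sqrt(2))*(z - 4*sqrt(2)), (z - 2)*(z - 5*sqrt(2))) = z - 5*sqrt(2)
(3) = g - 6
(4) = gcd((d - 6)*(d + 1), (d - 8)*(d - 6)) = d - 6
(5) = gcd((s - 7)*(s - 6)*(s + 3), (s - 5)*(s - 2)*(s + 3)) = s + 3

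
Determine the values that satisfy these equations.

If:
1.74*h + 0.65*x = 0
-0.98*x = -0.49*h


Then:
h = 0.00
x = 0.00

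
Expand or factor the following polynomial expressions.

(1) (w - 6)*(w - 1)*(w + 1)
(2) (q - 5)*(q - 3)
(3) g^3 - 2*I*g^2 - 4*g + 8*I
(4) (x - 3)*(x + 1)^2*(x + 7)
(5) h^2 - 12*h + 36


(1) = w^3 - 6*w^2 - w + 6
(2) = q^2 - 8*q + 15
(3) = (g - 2)*(g + 2)*(g - 2*I)
(4) = x^4 + 6*x^3 - 12*x^2 - 38*x - 21
(5) = (h - 6)^2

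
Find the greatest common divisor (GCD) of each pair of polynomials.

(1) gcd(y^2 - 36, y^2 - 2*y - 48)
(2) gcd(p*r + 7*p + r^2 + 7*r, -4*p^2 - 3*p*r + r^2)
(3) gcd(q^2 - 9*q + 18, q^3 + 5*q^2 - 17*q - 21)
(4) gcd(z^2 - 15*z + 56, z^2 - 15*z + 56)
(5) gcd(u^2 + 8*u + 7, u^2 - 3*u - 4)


(1) = y + 6
(2) = gcd((p + r)*(r + 7), (-4*p + r)*(p + r)) = p + r
(3) = q - 3
(4) = gcd((z - 8)*(z - 7), (z - 8)*(z - 7)) = z^2 - 15*z + 56
(5) = gcd((u + 1)*(u + 7), (u - 4)*(u + 1)) = u + 1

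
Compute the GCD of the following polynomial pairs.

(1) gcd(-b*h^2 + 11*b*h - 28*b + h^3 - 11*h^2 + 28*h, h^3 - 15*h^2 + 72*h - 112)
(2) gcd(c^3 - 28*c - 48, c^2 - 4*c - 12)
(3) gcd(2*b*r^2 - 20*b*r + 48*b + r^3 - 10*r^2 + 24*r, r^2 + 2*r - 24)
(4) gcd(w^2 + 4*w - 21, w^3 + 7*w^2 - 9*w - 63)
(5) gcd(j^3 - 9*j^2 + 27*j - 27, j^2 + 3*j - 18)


(1) = gcd((-b + h)*(h - 7)*(h - 4), (h - 7)*(h - 4)^2) = h^2 - 11*h + 28
(2) = c^2 - 4*c - 12
(3) = gcd((2*b + r)*(r - 6)*(r - 4), (r - 4)*(r + 6)) = r - 4
(4) = w^2 + 4*w - 21
(5) = j - 3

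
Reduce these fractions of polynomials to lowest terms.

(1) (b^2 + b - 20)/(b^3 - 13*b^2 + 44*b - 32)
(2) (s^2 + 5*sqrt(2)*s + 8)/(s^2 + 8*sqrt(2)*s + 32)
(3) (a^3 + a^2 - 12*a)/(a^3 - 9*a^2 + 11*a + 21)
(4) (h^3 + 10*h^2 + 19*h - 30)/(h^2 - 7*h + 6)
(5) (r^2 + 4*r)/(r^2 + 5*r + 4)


(1) = (b + 5)/(b^2 - 9*b + 8)
(2) = (s + sqrt(2))/(s + 4*sqrt(2))
(3) = (a^2 + 4*a)/(a^2 - 6*a - 7)
(4) = (h^2 + 11*h + 30)/(h - 6)
(5) = r/(r + 1)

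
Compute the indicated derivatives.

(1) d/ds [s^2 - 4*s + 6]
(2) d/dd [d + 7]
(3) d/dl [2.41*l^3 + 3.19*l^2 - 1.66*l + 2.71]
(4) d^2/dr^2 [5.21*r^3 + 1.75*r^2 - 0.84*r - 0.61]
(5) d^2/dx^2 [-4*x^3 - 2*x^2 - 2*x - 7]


(1) = 2*s - 4
(2) = 1
(3) = 7.23*l^2 + 6.38*l - 1.66
(4) = 31.26*r + 3.5
(5) = -24*x - 4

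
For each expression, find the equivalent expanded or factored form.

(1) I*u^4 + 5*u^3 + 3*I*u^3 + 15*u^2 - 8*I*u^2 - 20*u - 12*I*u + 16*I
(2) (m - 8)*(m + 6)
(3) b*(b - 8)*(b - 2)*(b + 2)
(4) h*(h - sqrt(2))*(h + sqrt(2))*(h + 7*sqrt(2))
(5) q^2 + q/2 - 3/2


(1) = (u - 1)*(u + 4)*(u - 4*I)*(I*u + 1)
(2) = m^2 - 2*m - 48
(3) = b^4 - 8*b^3 - 4*b^2 + 32*b
(4) = h^4 + 7*sqrt(2)*h^3 - 2*h^2 - 14*sqrt(2)*h
(5) = (q - 1)*(q + 3/2)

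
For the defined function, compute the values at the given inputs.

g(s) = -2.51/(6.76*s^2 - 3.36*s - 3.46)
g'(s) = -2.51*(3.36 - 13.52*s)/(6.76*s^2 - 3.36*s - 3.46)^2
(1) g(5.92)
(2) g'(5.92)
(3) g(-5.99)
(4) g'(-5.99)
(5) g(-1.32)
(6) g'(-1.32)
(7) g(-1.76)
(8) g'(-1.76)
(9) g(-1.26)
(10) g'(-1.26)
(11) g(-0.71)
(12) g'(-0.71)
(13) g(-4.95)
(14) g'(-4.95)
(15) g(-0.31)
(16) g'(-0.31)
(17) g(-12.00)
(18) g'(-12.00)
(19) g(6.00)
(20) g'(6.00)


(1) = -0.01
(2) = 0.00
(3) = -0.01
(4) = -0.00
(5) = -0.20
(6) = -0.33
(7) = -0.11
(8) = -0.12
(9) = -0.22
(10) = -0.39
(11) = -1.08
(12) = -5.97
(13) = -0.01
(14) = -0.01
(15) = 1.42
(16) = -6.06
(17) = -0.00
(18) = -0.00
(19) = -0.01
(20) = 0.00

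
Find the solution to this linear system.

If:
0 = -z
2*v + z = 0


Then:
v = 0
z = 0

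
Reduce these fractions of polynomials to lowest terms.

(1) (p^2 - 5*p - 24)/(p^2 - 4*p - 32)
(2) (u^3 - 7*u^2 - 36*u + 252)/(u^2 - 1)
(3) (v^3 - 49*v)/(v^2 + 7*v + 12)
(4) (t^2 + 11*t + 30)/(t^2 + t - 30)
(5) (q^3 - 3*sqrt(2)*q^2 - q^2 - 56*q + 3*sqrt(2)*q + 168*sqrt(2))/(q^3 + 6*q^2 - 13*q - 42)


(1) = (p + 3)/(p + 4)
(2) = (u^3 - 7*u^2 - 36*u + 252)/(u^2 - 1)
(3) = (v^3 - 49*v)/(v^2 + 7*v + 12)
(4) = (t + 5)/(t - 5)
(5) = (q^2 + q*(-8 - 3*sqrt(2)) + 24*sqrt(2))/(q^2 - q - 6)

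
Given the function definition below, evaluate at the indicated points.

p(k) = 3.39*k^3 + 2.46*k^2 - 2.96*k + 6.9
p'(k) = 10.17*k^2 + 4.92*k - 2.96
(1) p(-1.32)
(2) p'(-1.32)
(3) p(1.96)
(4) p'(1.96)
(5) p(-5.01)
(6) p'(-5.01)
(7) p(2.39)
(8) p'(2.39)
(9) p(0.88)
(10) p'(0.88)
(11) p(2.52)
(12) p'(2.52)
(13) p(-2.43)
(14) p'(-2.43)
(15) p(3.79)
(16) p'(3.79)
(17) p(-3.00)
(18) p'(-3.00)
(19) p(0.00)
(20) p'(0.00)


(1) = 7.30
(2) = 8.27
(3) = 36.07
(4) = 45.75
(5) = -342.82
(6) = 227.66
(7) = 60.16
(8) = 66.89
(9) = 8.51
(10) = 9.25
(11) = 69.31
(12) = 74.02
(13) = -20.02
(14) = 45.14
(15) = 215.57
(16) = 161.77
(17) = -53.61
(18) = 73.81
(19) = 6.90
(20) = -2.96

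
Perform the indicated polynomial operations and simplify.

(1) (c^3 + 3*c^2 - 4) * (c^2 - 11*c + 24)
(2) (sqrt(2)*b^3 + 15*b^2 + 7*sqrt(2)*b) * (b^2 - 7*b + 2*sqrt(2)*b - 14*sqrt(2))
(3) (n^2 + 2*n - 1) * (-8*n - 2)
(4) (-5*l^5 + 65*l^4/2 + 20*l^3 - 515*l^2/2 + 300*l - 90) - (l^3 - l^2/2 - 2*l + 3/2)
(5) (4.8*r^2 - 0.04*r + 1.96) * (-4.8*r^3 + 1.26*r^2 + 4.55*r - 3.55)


(1) = c^5 - 8*c^4 - 9*c^3 + 68*c^2 + 44*c - 96
(2) = sqrt(2)*b^5 - 7*sqrt(2)*b^4 + 19*b^4 - 133*b^3 + 37*sqrt(2)*b^3 - 259*sqrt(2)*b^2 + 28*b^2 - 196*b
(3) = -8*n^3 - 18*n^2 + 4*n + 2
(4) = -5*l^5 + 65*l^4/2 + 19*l^3 - 257*l^2 + 302*l - 183/2
(5) = -23.04*r^5 + 6.24*r^4 + 12.3816*r^3 - 14.7524*r^2 + 9.06*r - 6.958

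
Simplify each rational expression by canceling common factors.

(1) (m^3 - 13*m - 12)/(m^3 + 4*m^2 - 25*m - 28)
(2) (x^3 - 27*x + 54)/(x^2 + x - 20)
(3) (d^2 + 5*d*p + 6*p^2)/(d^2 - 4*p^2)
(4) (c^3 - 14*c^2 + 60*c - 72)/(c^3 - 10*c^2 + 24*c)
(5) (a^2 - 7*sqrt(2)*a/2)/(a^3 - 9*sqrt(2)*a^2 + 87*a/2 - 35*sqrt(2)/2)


(1) = (m + 3)/(m + 7)
(2) = (x^3 - 27*x + 54)/(x^2 + x - 20)
(3) = (-d - 3*p)/(-d + 2*p)
(4) = (c^2 - 8*c + 12)/(c^2 - 4*c)
(5) = 4*a/(4*a^2 - 22*sqrt(2)*a + 20)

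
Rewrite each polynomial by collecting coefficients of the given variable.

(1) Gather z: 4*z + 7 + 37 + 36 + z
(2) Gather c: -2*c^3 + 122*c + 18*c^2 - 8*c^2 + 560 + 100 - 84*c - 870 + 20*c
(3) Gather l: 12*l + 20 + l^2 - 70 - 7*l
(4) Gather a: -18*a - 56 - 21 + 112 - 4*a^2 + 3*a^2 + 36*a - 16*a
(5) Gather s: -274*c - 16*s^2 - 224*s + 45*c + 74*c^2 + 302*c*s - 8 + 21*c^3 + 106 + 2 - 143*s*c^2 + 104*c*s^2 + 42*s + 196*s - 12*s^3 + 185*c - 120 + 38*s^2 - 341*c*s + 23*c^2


(1) = 5*z + 80
(2) = -2*c^3 + 10*c^2 + 58*c - 210
(3) = l^2 + 5*l - 50
(4) = -a^2 + 2*a + 35
(5) = 21*c^3 + 97*c^2 - 44*c - 12*s^3 + s^2*(104*c + 22) + s*(-143*c^2 - 39*c + 14) - 20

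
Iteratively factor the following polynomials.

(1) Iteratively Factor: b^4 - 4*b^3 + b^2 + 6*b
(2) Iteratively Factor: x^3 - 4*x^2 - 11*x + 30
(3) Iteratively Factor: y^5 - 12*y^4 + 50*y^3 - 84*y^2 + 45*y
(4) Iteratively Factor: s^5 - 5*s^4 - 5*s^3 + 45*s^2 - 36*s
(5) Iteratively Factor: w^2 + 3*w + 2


(1) = (b - 3)*(b^3 - b^2 - 2*b) = b*(b - 3)*(b^2 - b - 2) = b*(b - 3)*(b + 1)*(b - 2)
(2) = (x + 3)*(x^2 - 7*x + 10) = (x - 2)*(x + 3)*(x - 5)
(3) = (y - 1)*(y^4 - 11*y^3 + 39*y^2 - 45*y) = (y - 5)*(y - 1)*(y^3 - 6*y^2 + 9*y) = (y - 5)*(y - 3)*(y - 1)*(y^2 - 3*y) = y*(y - 5)*(y - 3)*(y - 1)*(y - 3)
(4) = (s + 3)*(s^4 - 8*s^3 + 19*s^2 - 12*s) = s*(s + 3)*(s^3 - 8*s^2 + 19*s - 12) = s*(s - 1)*(s + 3)*(s^2 - 7*s + 12) = s*(s - 3)*(s - 1)*(s + 3)*(s - 4)
(5) = (w + 2)*(w + 1)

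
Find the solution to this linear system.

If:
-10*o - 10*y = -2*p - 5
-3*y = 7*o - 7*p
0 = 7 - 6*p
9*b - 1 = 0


Then:
b = 1/9
o = 179/120
p = 7/6
y = -91/120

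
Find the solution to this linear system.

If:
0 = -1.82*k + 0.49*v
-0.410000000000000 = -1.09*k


Then:
k = 0.38
v = 1.40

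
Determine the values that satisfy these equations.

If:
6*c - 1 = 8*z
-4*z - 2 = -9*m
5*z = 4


Then:
c = 37/30
m = 26/45
z = 4/5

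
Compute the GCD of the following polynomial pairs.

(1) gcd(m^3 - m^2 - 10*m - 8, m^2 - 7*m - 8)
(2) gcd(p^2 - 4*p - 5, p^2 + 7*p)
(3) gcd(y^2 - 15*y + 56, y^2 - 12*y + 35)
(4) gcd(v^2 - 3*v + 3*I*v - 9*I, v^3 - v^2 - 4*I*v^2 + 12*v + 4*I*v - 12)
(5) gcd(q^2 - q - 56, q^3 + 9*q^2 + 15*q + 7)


(1) = m + 1
(2) = gcd((p - 5)*(p + 1), p*(p + 7)) = 1
(3) = y - 7
(4) = gcd((v - 3)*(v + 3*I), (v - 1)*(v - 6*I)*(v + 2*I)) = 1
(5) = gcd((q - 8)*(q + 7), (q + 1)^2*(q + 7)) = q + 7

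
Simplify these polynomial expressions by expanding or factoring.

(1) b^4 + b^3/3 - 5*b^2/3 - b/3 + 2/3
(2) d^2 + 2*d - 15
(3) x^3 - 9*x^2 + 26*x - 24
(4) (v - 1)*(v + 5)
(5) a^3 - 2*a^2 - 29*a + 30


(1) = (b - 1)*(b - 2/3)*(b + 1)^2
(2) = (d - 3)*(d + 5)
(3) = (x - 4)*(x - 3)*(x - 2)
(4) = v^2 + 4*v - 5
(5) = (a - 6)*(a - 1)*(a + 5)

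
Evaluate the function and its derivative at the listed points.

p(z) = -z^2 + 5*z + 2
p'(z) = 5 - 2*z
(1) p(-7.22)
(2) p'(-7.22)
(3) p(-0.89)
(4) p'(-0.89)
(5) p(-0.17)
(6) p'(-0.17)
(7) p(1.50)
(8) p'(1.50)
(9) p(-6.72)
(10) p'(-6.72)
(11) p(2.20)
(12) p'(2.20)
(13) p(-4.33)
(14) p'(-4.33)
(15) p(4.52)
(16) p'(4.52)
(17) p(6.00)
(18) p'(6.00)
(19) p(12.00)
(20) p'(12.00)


(1) = -86.23
(2) = 19.44
(3) = -3.24
(4) = 6.78
(5) = 1.12
(6) = 5.34
(7) = 7.25
(8) = 2.00
(9) = -76.76
(10) = 18.44
(11) = 8.16
(12) = 0.60
(13) = -38.40
(14) = 13.66
(15) = 4.17
(16) = -4.04
(17) = -4.00
(18) = -7.00
(19) = -82.00
(20) = -19.00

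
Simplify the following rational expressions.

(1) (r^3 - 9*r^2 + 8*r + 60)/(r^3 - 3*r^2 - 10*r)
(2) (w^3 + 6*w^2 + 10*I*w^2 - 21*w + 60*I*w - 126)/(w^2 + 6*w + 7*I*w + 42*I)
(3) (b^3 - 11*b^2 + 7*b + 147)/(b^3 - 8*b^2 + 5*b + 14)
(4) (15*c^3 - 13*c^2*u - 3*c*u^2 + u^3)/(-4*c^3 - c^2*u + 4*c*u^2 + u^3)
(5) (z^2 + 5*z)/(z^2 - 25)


(1) = (r - 6)/r
(2) = w + 3*I
(3) = (b^2 - 4*b - 21)/(b^2 - b - 2)
(4) = (-15*c^2 - 2*c*u + u^2)/(4*c^2 + 5*c*u + u^2)
(5) = z/(z - 5)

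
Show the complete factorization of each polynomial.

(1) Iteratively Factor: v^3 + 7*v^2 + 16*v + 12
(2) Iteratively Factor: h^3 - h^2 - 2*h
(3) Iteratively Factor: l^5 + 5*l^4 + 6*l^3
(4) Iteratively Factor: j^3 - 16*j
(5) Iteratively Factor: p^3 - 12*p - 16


(1) = (v + 3)*(v^2 + 4*v + 4) = (v + 2)*(v + 3)*(v + 2)
(2) = (h)*(h^2 - h - 2) = h*(h + 1)*(h - 2)
(3) = (l + 3)*(l^4 + 2*l^3) = l*(l + 3)*(l^3 + 2*l^2) = l^2*(l + 3)*(l^2 + 2*l) = l^3*(l + 3)*(l + 2)
(4) = (j)*(j^2 - 16) = j*(j - 4)*(j + 4)
(5) = (p + 2)*(p^2 - 2*p - 8) = (p - 4)*(p + 2)*(p + 2)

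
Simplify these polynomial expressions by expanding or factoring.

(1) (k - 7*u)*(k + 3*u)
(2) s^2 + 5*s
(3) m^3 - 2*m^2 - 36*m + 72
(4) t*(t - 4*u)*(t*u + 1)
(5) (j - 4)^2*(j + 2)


(1) = k^2 - 4*k*u - 21*u^2
(2) = s*(s + 5)
(3) = (m - 6)*(m - 2)*(m + 6)
(4) = t^3*u - 4*t^2*u^2 + t^2 - 4*t*u
(5) = j^3 - 6*j^2 + 32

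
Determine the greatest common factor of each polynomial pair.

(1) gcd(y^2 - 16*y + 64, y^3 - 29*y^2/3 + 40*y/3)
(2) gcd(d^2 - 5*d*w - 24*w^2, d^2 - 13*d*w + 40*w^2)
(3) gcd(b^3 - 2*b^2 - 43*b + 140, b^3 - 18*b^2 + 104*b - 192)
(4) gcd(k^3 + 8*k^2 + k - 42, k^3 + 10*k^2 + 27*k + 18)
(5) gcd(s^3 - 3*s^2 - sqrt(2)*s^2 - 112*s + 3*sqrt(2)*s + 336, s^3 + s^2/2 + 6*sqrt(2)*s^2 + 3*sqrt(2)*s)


(1) = y - 8
(2) = -d + 8*w
(3) = b - 4
(4) = k + 3
(5) = gcd((s - 3)*(s - 8*sqrt(2))*(s + 7*sqrt(2)), s*(s + 1/2)*(s + 6*sqrt(2))) = 1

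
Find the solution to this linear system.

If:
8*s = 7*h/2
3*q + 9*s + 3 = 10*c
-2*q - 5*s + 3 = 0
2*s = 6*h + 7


Then:
c = 1083/1640
h = -56/41
q = 491/164
s = -49/82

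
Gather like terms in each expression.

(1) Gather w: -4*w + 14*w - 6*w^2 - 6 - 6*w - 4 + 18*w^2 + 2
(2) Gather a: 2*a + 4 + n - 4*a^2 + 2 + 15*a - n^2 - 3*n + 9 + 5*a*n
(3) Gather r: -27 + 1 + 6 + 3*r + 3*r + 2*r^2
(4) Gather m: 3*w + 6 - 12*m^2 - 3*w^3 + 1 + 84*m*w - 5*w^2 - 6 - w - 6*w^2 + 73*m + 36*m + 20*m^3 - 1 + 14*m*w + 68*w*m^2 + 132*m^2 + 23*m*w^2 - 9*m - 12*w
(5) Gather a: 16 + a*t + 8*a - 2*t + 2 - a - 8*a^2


(1) = 12*w^2 + 4*w - 8
(2) = -4*a^2 + a*(5*n + 17) - n^2 - 2*n + 15
(3) = 2*r^2 + 6*r - 20
(4) = 20*m^3 + m^2*(68*w + 120) + m*(23*w^2 + 98*w + 100) - 3*w^3 - 11*w^2 - 10*w
(5) = -8*a^2 + a*(t + 7) - 2*t + 18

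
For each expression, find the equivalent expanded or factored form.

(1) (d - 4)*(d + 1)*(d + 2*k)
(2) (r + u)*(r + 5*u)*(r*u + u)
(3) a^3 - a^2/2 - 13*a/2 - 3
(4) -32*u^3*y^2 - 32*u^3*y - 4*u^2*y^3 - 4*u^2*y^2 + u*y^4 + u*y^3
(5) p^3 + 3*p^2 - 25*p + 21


(1) = d^3 + 2*d^2*k - 3*d^2 - 6*d*k - 4*d - 8*k
(2) = r^3*u + 6*r^2*u^2 + r^2*u + 5*r*u^3 + 6*r*u^2 + 5*u^3
(3) = (a - 3)*(a + 1/2)*(a + 2)
(4) = y*(-8*u + y)*(4*u + y)*(u*y + u)
(5) = (p - 3)*(p - 1)*(p + 7)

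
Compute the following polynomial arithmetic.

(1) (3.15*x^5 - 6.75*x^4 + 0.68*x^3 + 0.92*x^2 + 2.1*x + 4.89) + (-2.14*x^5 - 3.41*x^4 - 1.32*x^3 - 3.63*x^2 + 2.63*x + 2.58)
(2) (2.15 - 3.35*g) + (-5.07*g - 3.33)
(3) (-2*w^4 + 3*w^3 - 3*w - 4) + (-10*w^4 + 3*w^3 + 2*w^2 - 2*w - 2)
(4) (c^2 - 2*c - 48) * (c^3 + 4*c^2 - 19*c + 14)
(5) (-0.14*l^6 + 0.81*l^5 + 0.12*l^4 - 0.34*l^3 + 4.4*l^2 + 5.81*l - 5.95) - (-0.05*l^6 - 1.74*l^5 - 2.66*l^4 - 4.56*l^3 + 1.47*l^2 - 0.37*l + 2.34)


(1) = 1.01*x^5 - 10.16*x^4 - 0.64*x^3 - 2.71*x^2 + 4.73*x + 7.47
(2) = -8.42*g - 1.18
(3) = -12*w^4 + 6*w^3 + 2*w^2 - 5*w - 6
(4) = c^5 + 2*c^4 - 75*c^3 - 140*c^2 + 884*c - 672
(5) = -0.09*l^6 + 2.55*l^5 + 2.78*l^4 + 4.22*l^3 + 2.93*l^2 + 6.18*l - 8.29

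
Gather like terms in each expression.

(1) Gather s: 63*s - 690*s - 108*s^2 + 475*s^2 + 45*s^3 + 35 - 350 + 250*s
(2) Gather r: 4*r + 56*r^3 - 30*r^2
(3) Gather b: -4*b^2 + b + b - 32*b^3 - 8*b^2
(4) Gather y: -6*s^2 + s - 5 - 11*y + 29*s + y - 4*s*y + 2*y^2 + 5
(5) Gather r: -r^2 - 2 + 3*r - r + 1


(1) = 45*s^3 + 367*s^2 - 377*s - 315
(2) = 56*r^3 - 30*r^2 + 4*r
(3) = -32*b^3 - 12*b^2 + 2*b
(4) = -6*s^2 + 30*s + 2*y^2 + y*(-4*s - 10)
(5) = -r^2 + 2*r - 1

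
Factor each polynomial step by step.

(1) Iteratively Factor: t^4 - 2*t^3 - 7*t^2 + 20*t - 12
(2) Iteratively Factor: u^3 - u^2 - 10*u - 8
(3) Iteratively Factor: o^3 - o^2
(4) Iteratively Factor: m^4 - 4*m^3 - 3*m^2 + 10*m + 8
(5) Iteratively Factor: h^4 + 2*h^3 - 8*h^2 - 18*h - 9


(1) = (t + 3)*(t^3 - 5*t^2 + 8*t - 4) = (t - 1)*(t + 3)*(t^2 - 4*t + 4) = (t - 2)*(t - 1)*(t + 3)*(t - 2)
(2) = (u + 2)*(u^2 - 3*u - 4) = (u + 1)*(u + 2)*(u - 4)
(3) = (o - 1)*(o^2) = o*(o - 1)*(o)
(4) = (m - 2)*(m^3 - 2*m^2 - 7*m - 4) = (m - 2)*(m + 1)*(m^2 - 3*m - 4) = (m - 2)*(m + 1)^2*(m - 4)
(5) = (h + 1)*(h^3 + h^2 - 9*h - 9) = (h + 1)*(h + 3)*(h^2 - 2*h - 3) = (h + 1)^2*(h + 3)*(h - 3)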